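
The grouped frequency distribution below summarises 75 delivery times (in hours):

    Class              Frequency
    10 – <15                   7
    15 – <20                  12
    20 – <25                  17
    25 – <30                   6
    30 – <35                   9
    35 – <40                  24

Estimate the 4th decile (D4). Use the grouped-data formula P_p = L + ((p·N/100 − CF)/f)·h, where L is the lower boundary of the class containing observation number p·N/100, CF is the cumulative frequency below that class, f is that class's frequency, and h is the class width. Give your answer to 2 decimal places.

23.24

N = 75; target position k = 40/100 · 75 = 30.
Cumulative frequencies: 7, 19, 36, 42, 51, 75.
Observation 30 falls in the class 20 – <25.
L = 20, CF = 19, f = 17, h = 5.
P40 = 20 + ((30 − 19)/17)·5 = 20 + 3.23529 = 23.2353.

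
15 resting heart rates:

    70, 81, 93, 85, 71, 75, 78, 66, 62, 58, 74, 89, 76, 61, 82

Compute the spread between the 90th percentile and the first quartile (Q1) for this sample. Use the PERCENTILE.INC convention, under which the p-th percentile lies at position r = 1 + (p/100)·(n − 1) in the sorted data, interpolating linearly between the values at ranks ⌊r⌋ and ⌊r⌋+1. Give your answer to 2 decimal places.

Sorted: 58, 61, 62, 66, 70, 71, 74, 75, 76, 78, 81, 82, 85, 89, 93.
n = 15.
P25: r = 4.5; ranks 4–5 are 66, 70; interpolating gives 68.
P90: r = 13.6; ranks 13–14 are 85, 89; interpolating gives 87.4.
Difference: 87.4 − 68 = 19.4.

19.40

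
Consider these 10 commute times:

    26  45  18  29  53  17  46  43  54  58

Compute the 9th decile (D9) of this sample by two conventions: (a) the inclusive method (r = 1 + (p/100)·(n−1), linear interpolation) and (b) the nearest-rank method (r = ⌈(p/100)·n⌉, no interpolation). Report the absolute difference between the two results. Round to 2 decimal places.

0.40

Sorted: 17, 18, 26, 29, 43, 45, 46, 53, 54, 58.
n = 10.
(a) r = 9.1; between ranks 9 (54) and 10 (58): 54.4.
(b) the nearest-rank method: rank 9 → 54.
|54.4 − 54| = 0.4.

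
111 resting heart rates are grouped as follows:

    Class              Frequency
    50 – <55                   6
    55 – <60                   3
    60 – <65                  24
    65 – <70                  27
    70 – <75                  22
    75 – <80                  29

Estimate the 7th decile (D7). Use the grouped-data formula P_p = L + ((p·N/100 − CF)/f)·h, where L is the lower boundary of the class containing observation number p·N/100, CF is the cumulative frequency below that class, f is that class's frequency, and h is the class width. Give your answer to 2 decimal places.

74.02

N = 111; target position k = 70/100 · 111 = 77.7.
Cumulative frequencies: 6, 9, 33, 60, 82, 111.
Observation 77.7 falls in the class 70 – <75.
L = 70, CF = 60, f = 22, h = 5.
P70 = 70 + ((77.7 − 60)/22)·5 = 70 + 4.02273 = 74.0227.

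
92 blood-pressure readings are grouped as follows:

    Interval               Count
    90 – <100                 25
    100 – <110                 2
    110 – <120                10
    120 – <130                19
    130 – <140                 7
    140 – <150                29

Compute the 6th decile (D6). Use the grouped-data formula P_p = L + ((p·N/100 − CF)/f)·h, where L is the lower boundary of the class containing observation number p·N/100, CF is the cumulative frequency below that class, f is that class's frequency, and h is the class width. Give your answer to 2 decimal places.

N = 92; target position k = 60/100 · 92 = 55.2.
Cumulative frequencies: 25, 27, 37, 56, 63, 92.
Observation 55.2 falls in the class 120 – <130.
L = 120, CF = 37, f = 19, h = 10.
P60 = 120 + ((55.2 − 37)/19)·10 = 120 + 9.57895 = 129.579.

129.58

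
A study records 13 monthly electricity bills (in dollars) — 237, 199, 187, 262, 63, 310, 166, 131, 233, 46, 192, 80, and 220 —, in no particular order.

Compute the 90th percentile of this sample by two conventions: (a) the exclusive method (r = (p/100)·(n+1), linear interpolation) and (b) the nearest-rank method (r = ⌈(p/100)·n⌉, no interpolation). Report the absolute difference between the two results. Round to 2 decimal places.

28.80

Sorted: 46, 63, 80, 131, 166, 187, 192, 199, 220, 233, 237, 262, 310.
n = 13.
(a) r = 12.6; between ranks 12 (262) and 13 (310): 290.8.
(b) the nearest-rank method: rank 12 → 262.
|290.8 − 262| = 28.8.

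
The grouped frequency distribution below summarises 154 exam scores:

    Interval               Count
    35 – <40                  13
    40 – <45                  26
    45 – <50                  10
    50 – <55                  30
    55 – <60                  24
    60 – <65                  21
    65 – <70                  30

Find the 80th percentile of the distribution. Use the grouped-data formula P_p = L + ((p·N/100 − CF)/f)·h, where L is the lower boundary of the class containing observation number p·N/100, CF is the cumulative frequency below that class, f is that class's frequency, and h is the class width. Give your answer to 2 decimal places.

64.81

N = 154; target position k = 80/100 · 154 = 123.2.
Cumulative frequencies: 13, 39, 49, 79, 103, 124, 154.
Observation 123.2 falls in the class 60 – <65.
L = 60, CF = 103, f = 21, h = 5.
P80 = 60 + ((123.2 − 103)/21)·5 = 60 + 4.80952 = 64.8095.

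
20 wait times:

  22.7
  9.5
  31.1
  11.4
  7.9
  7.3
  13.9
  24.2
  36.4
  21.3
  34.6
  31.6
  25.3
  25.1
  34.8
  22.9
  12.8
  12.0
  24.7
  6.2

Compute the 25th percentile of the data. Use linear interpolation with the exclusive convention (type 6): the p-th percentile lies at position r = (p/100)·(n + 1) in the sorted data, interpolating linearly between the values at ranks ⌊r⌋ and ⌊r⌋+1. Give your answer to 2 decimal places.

Sorted: 6.2, 7.3, 7.9, 9.5, 11.4, 12.0, 12.8, 13.9, 21.3, 22.7, 22.9, 24.2, 24.7, 25.1, 25.3, 31.1, 31.6, 34.6, 34.8, 36.4.
n = 20.
r = (25/100)·(20 + 1) = 5.25.
Rank 5 is 11.4 and rank 6 is 12.0.
Interpolate: 11.4 + 0.25·(12.0 − 11.4) = 11.4 + 0.25·0.6 = 11.55.

11.55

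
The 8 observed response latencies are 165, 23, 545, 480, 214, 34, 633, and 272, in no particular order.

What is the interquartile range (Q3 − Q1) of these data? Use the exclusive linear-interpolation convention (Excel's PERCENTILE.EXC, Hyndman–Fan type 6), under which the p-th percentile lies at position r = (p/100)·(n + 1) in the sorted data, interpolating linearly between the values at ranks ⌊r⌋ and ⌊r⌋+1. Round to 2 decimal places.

462.00

Sorted: 23, 34, 165, 214, 272, 480, 545, 633.
n = 8.
P25: r = 2.25; ranks 2–3 are 34, 165; interpolating gives 66.75.
P75: r = 6.75; ranks 6–7 are 480, 545; interpolating gives 528.75.
Difference: 528.75 − 66.75 = 462.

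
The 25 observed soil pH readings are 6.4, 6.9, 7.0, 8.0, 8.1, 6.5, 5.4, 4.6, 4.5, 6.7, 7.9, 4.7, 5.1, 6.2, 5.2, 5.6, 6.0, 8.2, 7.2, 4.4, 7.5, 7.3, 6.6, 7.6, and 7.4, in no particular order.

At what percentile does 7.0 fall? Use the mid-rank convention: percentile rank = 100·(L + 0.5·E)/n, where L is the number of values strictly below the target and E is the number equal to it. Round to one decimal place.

Sorted: 4.4, 4.5, 4.6, 4.7, 5.1, 5.2, 5.4, 5.6, 6.0, 6.2, 6.4, 6.5, 6.6, 6.7, 6.9, 7.0, 7.2, 7.3, 7.4, 7.5, 7.6, 7.9, 8.0, 8.1, 8.2.
Count below 7.0: L = 15; count equal: E = 1; n = 25.
Percentile rank = 100·(15 + 0.5·1)/25 = 100·15.5/25 = 62.

62.0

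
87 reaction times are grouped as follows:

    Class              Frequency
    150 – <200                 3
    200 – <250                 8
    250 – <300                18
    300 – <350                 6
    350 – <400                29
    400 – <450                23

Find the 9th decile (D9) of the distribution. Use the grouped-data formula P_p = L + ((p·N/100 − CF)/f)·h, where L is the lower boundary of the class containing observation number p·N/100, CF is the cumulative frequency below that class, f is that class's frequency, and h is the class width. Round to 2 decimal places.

431.09

N = 87; target position k = 90/100 · 87 = 78.3.
Cumulative frequencies: 3, 11, 29, 35, 64, 87.
Observation 78.3 falls in the class 400 – <450.
L = 400, CF = 64, f = 23, h = 50.
P90 = 400 + ((78.3 − 64)/23)·50 = 400 + 31.087 = 431.087.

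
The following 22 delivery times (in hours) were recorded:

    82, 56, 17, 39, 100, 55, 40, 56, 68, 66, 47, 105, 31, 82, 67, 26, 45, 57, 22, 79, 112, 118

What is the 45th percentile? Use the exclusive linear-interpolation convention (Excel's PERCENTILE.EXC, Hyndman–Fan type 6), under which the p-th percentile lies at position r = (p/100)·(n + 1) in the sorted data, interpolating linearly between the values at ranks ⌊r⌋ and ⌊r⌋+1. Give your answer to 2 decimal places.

Sorted: 17, 22, 26, 31, 39, 40, 45, 47, 55, 56, 56, 57, 66, 67, 68, 79, 82, 82, 100, 105, 112, 118.
n = 22.
r = (45/100)·(22 + 1) = 10.35.
Rank 10 is 56 and rank 11 is 56.
Interpolate: 56 + 0.35·(56 − 56) = 56 + 0.35·0 = 56.

56.00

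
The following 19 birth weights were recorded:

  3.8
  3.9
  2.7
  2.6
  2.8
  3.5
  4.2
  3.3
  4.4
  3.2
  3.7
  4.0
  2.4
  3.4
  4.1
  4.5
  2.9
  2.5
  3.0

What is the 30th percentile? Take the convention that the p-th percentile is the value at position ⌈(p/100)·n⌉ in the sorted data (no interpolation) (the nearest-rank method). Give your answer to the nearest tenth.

2.9

Sorted: 2.4, 2.5, 2.6, 2.7, 2.8, 2.9, 3.0, 3.2, 3.3, 3.4, 3.5, 3.7, 3.8, 3.9, 4.0, 4.1, 4.2, 4.4, 4.5.
n = 19.
Position = ⌈30/100 · 19⌉ = ⌈5.7⌉ = 6.
The value at rank 6 is 2.9.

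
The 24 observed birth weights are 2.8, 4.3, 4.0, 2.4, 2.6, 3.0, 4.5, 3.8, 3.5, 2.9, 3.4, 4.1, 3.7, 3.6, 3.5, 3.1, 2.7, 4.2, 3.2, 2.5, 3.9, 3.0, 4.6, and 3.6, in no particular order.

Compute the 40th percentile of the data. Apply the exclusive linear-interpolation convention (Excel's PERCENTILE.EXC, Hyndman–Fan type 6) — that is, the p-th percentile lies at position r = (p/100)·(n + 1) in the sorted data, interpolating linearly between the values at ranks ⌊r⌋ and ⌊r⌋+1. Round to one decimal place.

Sorted: 2.4, 2.5, 2.6, 2.7, 2.8, 2.9, 3.0, 3.0, 3.1, 3.2, 3.4, 3.5, 3.5, 3.6, 3.6, 3.7, 3.8, 3.9, 4.0, 4.1, 4.2, 4.3, 4.5, 4.6.
n = 24.
r = (40/100)·(24 + 1) = 10.
r is an integer, so P40 is the value at rank 10: 3.2.

3.2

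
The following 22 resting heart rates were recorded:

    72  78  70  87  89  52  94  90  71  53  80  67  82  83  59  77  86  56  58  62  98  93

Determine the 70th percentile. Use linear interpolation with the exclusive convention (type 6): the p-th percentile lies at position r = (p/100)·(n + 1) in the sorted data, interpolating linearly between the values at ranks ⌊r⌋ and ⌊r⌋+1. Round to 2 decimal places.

Sorted: 52, 53, 56, 58, 59, 62, 67, 70, 71, 72, 77, 78, 80, 82, 83, 86, 87, 89, 90, 93, 94, 98.
n = 22.
r = (70/100)·(22 + 1) = 16.1.
Rank 16 is 86 and rank 17 is 87.
Interpolate: 86 + 0.1·(87 − 86) = 86 + 0.1·1 = 86.1.

86.10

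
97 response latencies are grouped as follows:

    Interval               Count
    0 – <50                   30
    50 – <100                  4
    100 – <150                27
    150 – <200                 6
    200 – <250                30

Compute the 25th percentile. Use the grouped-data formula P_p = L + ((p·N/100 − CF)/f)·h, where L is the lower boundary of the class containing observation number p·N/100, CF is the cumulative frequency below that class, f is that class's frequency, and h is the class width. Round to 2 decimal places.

40.42

N = 97; target position k = 25/100 · 97 = 24.25.
Cumulative frequencies: 30, 34, 61, 67, 97.
Observation 24.25 falls in the class 0 – <50.
L = 0, CF = 0, f = 30, h = 50.
P25 = 0 + ((24.25 − 0)/30)·50 = 0 + 40.4167 = 40.4167.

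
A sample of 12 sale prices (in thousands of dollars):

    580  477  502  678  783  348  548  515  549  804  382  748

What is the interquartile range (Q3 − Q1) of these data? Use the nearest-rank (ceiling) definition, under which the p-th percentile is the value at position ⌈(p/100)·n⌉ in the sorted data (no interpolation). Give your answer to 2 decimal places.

Sorted: 348, 382, 477, 502, 515, 548, 549, 580, 678, 748, 783, 804.
n = 12.
P25: rank ⌈25/100·12⌉ = 3 → 477.
P75: rank ⌈75/100·12⌉ = 9 → 678.
Difference: 678 − 477 = 201.

201.00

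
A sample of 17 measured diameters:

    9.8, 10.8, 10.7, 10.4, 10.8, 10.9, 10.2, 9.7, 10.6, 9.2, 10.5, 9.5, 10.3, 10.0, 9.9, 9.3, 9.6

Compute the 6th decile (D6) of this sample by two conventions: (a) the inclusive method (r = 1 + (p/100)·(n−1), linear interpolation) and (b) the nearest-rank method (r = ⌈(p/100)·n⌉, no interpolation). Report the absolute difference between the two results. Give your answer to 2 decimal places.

Sorted: 9.2, 9.3, 9.5, 9.6, 9.7, 9.8, 9.9, 10.0, 10.2, 10.3, 10.4, 10.5, 10.6, 10.7, 10.8, 10.8, 10.9.
n = 17.
(a) r = 10.6; between ranks 10 (10.3) and 11 (10.4): 10.36.
(b) the nearest-rank method: rank 11 → 10.4.
|10.36 − 10.4| = 0.04.

0.04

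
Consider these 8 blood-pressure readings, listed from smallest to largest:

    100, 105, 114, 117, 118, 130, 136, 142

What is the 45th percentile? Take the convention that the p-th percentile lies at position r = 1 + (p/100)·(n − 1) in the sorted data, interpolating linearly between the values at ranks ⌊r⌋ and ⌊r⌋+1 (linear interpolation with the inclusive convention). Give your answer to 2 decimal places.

117.15

n = 8.
r = 1 + (45/100)·(8 − 1) = 1 + 3.15 = 4.15.
Rank 4 is 117 and rank 5 is 118.
Interpolate: 117 + 0.15·(118 − 117) = 117 + 0.15·1 = 117.15.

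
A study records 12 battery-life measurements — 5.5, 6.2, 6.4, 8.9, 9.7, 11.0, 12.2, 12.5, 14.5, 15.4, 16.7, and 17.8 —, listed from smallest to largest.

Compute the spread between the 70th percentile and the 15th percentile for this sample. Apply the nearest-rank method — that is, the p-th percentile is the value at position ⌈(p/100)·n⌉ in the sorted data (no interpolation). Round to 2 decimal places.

n = 12.
P15: rank ⌈15/100·12⌉ = 2 → 6.2.
P70: rank ⌈70/100·12⌉ = 9 → 14.5.
Difference: 14.5 − 6.2 = 8.3.

8.30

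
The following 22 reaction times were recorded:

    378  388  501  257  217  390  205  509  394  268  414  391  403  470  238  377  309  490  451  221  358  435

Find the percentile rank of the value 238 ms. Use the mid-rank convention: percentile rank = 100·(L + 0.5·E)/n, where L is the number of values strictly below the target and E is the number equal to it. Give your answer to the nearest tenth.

15.9

Sorted: 205, 217, 221, 238, 257, 268, 309, 358, 377, 378, 388, 390, 391, 394, 403, 414, 435, 451, 470, 490, 501, 509.
Count below 238: L = 3; count equal: E = 1; n = 22.
Percentile rank = 100·(3 + 0.5·1)/22 = 100·3.5/22 = 15.91.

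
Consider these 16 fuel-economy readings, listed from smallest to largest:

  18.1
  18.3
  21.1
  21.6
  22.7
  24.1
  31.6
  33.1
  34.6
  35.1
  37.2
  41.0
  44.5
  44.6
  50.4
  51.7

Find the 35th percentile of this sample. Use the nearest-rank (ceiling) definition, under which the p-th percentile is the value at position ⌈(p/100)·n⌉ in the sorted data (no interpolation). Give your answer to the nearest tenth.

n = 16.
Position = ⌈35/100 · 16⌉ = ⌈5.6⌉ = 6.
The value at rank 6 is 24.1.

24.1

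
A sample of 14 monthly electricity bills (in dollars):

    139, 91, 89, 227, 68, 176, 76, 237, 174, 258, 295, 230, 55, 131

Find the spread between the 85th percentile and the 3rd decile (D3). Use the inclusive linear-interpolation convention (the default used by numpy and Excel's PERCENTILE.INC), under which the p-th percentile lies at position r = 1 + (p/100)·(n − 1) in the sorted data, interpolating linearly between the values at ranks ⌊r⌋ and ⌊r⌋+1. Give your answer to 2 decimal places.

147.25

Sorted: 55, 68, 76, 89, 91, 131, 139, 174, 176, 227, 230, 237, 258, 295.
n = 14.
P30: r = 4.9; ranks 4–5 are 89, 91; interpolating gives 90.8.
P85: r = 12.05; ranks 12–13 are 237, 258; interpolating gives 238.05.
Difference: 238.05 − 90.8 = 147.25.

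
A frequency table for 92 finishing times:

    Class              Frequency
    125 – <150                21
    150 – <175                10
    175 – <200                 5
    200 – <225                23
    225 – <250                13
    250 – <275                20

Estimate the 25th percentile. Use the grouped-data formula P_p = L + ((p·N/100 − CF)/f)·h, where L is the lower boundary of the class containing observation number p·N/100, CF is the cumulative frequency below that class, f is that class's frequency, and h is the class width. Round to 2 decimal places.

155.00

N = 92; target position k = 25/100 · 92 = 23.
Cumulative frequencies: 21, 31, 36, 59, 72, 92.
Observation 23 falls in the class 150 – <175.
L = 150, CF = 21, f = 10, h = 25.
P25 = 150 + ((23 − 21)/10)·25 = 150 + 5 = 155.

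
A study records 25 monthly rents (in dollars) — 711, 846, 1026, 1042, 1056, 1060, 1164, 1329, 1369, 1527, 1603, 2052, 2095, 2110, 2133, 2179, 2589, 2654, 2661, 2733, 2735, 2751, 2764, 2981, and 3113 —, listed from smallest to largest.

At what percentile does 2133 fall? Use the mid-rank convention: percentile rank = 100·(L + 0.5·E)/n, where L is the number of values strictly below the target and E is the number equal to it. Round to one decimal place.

Count below 2133: L = 14; count equal: E = 1; n = 25.
Percentile rank = 100·(14 + 0.5·1)/25 = 100·14.5/25 = 58.

58.0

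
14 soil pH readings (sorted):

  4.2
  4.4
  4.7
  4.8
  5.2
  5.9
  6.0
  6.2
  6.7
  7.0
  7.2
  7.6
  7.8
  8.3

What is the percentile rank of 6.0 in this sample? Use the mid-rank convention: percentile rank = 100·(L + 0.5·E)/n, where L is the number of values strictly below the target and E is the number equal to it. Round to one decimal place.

Count below 6.0: L = 6; count equal: E = 1; n = 14.
Percentile rank = 100·(6 + 0.5·1)/14 = 100·6.5/14 = 46.43.

46.4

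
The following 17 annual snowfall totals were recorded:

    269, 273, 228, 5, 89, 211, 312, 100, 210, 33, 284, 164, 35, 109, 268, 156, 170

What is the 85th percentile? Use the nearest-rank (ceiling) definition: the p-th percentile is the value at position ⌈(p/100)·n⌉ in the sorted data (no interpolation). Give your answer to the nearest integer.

273

Sorted: 5, 33, 35, 89, 100, 109, 156, 164, 170, 210, 211, 228, 268, 269, 273, 284, 312.
n = 17.
Position = ⌈85/100 · 17⌉ = ⌈14.45⌉ = 15.
The value at rank 15 is 273.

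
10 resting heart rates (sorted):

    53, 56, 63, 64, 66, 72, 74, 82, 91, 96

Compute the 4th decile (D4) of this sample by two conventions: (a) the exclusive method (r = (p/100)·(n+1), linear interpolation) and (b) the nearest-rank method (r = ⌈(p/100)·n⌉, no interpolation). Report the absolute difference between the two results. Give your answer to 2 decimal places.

n = 10.
(a) r = 4.4; between ranks 4 (64) and 5 (66): 64.8.
(b) the nearest-rank method: rank 4 → 64.
|64.8 − 64| = 0.8.

0.80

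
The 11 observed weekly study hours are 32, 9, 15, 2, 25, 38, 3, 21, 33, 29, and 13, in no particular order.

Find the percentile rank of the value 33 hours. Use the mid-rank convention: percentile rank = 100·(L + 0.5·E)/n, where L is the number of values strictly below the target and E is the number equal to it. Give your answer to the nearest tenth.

86.4

Sorted: 2, 3, 9, 13, 15, 21, 25, 29, 32, 33, 38.
Count below 33: L = 9; count equal: E = 1; n = 11.
Percentile rank = 100·(9 + 0.5·1)/11 = 100·9.5/11 = 86.36.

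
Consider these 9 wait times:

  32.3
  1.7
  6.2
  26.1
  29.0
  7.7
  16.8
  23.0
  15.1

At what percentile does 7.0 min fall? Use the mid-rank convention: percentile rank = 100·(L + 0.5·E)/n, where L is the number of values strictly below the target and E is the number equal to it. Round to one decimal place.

22.2

Sorted: 1.7, 6.2, 7.7, 15.1, 16.8, 23.0, 26.1, 29.0, 32.3.
Count below 7.0: L = 2; count equal: E = 0; n = 9.
Percentile rank = 100·(2 + 0.5·0)/9 = 100·2/9 = 22.22.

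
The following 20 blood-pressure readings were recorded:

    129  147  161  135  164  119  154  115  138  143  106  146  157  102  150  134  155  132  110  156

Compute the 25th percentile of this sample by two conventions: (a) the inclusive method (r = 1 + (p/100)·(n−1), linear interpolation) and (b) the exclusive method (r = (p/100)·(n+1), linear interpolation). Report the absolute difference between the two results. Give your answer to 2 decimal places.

Sorted: 102, 106, 110, 115, 119, 129, 132, 134, 135, 138, 143, 146, 147, 150, 154, 155, 156, 157, 161, 164.
n = 20.
(a) r = 5.75; between ranks 5 (119) and 6 (129): 126.5.
(b) r = 5.25; between ranks 5 (119) and 6 (129): 121.5.
|126.5 − 121.5| = 5.

5.00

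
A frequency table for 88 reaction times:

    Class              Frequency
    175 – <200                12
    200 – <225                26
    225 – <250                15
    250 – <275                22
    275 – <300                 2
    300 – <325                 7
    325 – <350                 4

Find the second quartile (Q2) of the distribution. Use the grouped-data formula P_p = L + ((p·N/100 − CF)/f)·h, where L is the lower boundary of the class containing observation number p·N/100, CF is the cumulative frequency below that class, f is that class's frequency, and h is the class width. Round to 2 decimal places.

235.00

N = 88; target position k = 50/100 · 88 = 44.
Cumulative frequencies: 12, 38, 53, 75, 77, 84, 88.
Observation 44 falls in the class 225 – <250.
L = 225, CF = 38, f = 15, h = 25.
P50 = 225 + ((44 − 38)/15)·25 = 225 + 10 = 235.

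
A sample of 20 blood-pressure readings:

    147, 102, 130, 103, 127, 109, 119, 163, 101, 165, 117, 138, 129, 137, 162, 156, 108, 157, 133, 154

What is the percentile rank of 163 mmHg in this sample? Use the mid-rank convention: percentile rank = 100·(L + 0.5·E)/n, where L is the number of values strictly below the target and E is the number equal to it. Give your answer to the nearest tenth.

Sorted: 101, 102, 103, 108, 109, 117, 119, 127, 129, 130, 133, 137, 138, 147, 154, 156, 157, 162, 163, 165.
Count below 163: L = 18; count equal: E = 1; n = 20.
Percentile rank = 100·(18 + 0.5·1)/20 = 100·18.5/20 = 92.5.

92.5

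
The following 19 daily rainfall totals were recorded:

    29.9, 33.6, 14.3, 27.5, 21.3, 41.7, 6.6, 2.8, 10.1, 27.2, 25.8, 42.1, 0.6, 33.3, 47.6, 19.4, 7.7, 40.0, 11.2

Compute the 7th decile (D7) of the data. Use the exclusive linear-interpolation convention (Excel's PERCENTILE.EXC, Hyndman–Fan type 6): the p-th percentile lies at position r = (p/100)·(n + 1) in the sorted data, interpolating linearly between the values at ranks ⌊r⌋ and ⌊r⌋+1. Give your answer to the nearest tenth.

Sorted: 0.6, 2.8, 6.6, 7.7, 10.1, 11.2, 14.3, 19.4, 21.3, 25.8, 27.2, 27.5, 29.9, 33.3, 33.6, 40.0, 41.7, 42.1, 47.6.
n = 19.
r = (70/100)·(19 + 1) = 14.
r is an integer, so P70 is the value at rank 14: 33.3.

33.3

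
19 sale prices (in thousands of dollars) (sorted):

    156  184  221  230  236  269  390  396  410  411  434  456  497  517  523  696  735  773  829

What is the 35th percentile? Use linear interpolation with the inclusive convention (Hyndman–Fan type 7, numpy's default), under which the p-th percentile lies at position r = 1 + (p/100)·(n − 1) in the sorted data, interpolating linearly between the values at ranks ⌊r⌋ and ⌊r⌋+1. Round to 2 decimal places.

n = 19.
r = 1 + (35/100)·(19 − 1) = 1 + 6.3 = 7.3.
Rank 7 is 390 and rank 8 is 396.
Interpolate: 390 + 0.3·(396 − 390) = 390 + 0.3·6 = 391.8.

391.80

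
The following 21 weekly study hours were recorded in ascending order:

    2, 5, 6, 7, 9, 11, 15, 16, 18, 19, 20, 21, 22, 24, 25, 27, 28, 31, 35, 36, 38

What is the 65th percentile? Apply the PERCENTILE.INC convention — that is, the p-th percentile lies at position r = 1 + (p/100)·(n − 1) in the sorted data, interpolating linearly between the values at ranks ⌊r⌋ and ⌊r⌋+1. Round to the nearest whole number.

n = 21.
r = 1 + (65/100)·(21 − 1) = 1 + 13 = 14.
r is an integer, so P65 is the value at rank 14: 24.

24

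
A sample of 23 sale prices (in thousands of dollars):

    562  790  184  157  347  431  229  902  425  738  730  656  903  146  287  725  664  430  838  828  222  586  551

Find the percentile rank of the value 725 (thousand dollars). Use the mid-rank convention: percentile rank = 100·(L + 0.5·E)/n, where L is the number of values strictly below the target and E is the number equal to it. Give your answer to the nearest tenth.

Sorted: 146, 157, 184, 222, 229, 287, 347, 425, 430, 431, 551, 562, 586, 656, 664, 725, 730, 738, 790, 828, 838, 902, 903.
Count below 725: L = 15; count equal: E = 1; n = 23.
Percentile rank = 100·(15 + 0.5·1)/23 = 100·15.5/23 = 67.39.

67.4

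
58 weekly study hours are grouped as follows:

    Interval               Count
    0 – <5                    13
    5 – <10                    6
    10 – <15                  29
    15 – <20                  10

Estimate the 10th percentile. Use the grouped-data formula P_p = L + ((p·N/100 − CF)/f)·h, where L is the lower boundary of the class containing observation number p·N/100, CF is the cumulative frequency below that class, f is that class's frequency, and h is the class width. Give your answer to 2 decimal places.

N = 58; target position k = 10/100 · 58 = 5.8.
Cumulative frequencies: 13, 19, 48, 58.
Observation 5.8 falls in the class 0 – <5.
L = 0, CF = 0, f = 13, h = 5.
P10 = 0 + ((5.8 − 0)/13)·5 = 0 + 2.23077 = 2.23077.

2.23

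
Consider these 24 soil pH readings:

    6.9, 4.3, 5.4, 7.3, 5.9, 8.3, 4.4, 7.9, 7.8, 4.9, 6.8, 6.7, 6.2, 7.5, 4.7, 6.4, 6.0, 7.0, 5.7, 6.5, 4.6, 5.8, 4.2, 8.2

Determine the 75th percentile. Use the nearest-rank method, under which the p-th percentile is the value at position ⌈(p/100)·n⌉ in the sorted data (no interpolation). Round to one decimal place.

7.0

Sorted: 4.2, 4.3, 4.4, 4.6, 4.7, 4.9, 5.4, 5.7, 5.8, 5.9, 6.0, 6.2, 6.4, 6.5, 6.7, 6.8, 6.9, 7.0, 7.3, 7.5, 7.8, 7.9, 8.2, 8.3.
n = 24.
Position = ⌈75/100 · 24⌉ = ⌈18⌉ = 18.
The value at rank 18 is 7.0.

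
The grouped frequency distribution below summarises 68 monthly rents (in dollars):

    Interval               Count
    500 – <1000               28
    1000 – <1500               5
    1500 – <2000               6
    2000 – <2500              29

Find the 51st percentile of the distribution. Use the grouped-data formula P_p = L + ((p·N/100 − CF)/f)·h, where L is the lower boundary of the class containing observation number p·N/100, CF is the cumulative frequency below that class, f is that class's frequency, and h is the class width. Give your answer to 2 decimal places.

1640.00

N = 68; target position k = 51/100 · 68 = 34.68.
Cumulative frequencies: 28, 33, 39, 68.
Observation 34.68 falls in the class 1500 – <2000.
L = 1500, CF = 33, f = 6, h = 500.
P51 = 1500 + ((34.68 − 33)/6)·500 = 1500 + 140 = 1640.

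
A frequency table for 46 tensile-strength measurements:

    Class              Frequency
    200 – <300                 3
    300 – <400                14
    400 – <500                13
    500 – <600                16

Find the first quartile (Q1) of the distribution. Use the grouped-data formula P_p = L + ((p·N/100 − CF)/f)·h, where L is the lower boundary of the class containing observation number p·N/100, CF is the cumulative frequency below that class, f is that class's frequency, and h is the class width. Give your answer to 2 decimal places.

N = 46; target position k = 25/100 · 46 = 11.5.
Cumulative frequencies: 3, 17, 30, 46.
Observation 11.5 falls in the class 300 – <400.
L = 300, CF = 3, f = 14, h = 100.
P25 = 300 + ((11.5 − 3)/14)·100 = 300 + 60.7143 = 360.714.

360.71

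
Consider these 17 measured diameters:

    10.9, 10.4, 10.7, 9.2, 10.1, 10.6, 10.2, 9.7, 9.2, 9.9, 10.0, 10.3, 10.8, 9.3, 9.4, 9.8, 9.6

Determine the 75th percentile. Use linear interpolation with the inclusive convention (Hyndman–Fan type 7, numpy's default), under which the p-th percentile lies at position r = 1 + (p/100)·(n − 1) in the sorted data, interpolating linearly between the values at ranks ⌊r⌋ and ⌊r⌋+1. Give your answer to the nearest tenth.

Sorted: 9.2, 9.2, 9.3, 9.4, 9.6, 9.7, 9.8, 9.9, 10.0, 10.1, 10.2, 10.3, 10.4, 10.6, 10.7, 10.8, 10.9.
n = 17.
r = 1 + (75/100)·(17 − 1) = 1 + 12 = 13.
r is an integer, so P75 is the value at rank 13: 10.4.

10.4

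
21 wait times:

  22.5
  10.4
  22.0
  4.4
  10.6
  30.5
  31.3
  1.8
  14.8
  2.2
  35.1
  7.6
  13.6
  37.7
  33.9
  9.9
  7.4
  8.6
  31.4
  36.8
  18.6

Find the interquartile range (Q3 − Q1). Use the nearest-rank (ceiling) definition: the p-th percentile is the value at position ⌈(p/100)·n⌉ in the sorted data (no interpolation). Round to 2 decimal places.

22.70

Sorted: 1.8, 2.2, 4.4, 7.4, 7.6, 8.6, 9.9, 10.4, 10.6, 13.6, 14.8, 18.6, 22.0, 22.5, 30.5, 31.3, 31.4, 33.9, 35.1, 36.8, 37.7.
n = 21.
P25: rank ⌈25/100·21⌉ = 6 → 8.6.
P75: rank ⌈75/100·21⌉ = 16 → 31.3.
Difference: 31.3 − 8.6 = 22.7.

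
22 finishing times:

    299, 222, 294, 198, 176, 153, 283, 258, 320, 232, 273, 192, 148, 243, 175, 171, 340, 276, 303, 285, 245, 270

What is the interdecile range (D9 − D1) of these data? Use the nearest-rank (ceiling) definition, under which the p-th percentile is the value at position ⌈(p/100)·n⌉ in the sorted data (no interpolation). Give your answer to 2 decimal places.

Sorted: 148, 153, 171, 175, 176, 192, 198, 222, 232, 243, 245, 258, 270, 273, 276, 283, 285, 294, 299, 303, 320, 340.
n = 22.
P10: rank ⌈10/100·22⌉ = 3 → 171.
P90: rank ⌈90/100·22⌉ = 20 → 303.
Difference: 303 − 171 = 132.

132.00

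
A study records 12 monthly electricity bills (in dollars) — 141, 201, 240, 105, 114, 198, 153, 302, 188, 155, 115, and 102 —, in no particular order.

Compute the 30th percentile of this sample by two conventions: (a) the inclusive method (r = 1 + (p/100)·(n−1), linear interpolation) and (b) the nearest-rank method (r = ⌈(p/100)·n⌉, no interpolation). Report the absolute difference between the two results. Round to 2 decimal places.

Sorted: 102, 105, 114, 115, 141, 153, 155, 188, 198, 201, 240, 302.
n = 12.
(a) r = 4.3; between ranks 4 (115) and 5 (141): 122.8.
(b) the nearest-rank method: rank 4 → 115.
|122.8 − 115| = 7.8.

7.80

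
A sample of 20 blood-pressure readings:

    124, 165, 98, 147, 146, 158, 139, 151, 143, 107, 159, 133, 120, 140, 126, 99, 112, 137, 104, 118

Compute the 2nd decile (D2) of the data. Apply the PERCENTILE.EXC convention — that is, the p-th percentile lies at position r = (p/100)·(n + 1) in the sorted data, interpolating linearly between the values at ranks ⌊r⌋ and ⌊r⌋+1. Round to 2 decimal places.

Sorted: 98, 99, 104, 107, 112, 118, 120, 124, 126, 133, 137, 139, 140, 143, 146, 147, 151, 158, 159, 165.
n = 20.
r = (20/100)·(20 + 1) = 4.2.
Rank 4 is 107 and rank 5 is 112.
Interpolate: 107 + 0.2·(112 − 107) = 107 + 0.2·5 = 108.

108.00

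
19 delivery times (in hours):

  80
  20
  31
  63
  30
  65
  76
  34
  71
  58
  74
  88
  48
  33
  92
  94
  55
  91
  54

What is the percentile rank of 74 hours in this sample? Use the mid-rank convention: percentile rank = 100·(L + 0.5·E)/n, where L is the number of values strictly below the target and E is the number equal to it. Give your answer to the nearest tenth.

65.8

Sorted: 20, 30, 31, 33, 34, 48, 54, 55, 58, 63, 65, 71, 74, 76, 80, 88, 91, 92, 94.
Count below 74: L = 12; count equal: E = 1; n = 19.
Percentile rank = 100·(12 + 0.5·1)/19 = 100·12.5/19 = 65.79.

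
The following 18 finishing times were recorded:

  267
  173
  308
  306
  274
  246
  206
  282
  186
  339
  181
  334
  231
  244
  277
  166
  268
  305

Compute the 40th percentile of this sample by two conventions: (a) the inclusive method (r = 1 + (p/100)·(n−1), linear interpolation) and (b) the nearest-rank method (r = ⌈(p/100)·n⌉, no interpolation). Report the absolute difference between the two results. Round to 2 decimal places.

Sorted: 166, 173, 181, 186, 206, 231, 244, 246, 267, 268, 274, 277, 282, 305, 306, 308, 334, 339.
n = 18.
(a) r = 7.8; between ranks 7 (244) and 8 (246): 245.6.
(b) the nearest-rank method: rank 8 → 246.
|245.6 − 246| = 0.4.

0.40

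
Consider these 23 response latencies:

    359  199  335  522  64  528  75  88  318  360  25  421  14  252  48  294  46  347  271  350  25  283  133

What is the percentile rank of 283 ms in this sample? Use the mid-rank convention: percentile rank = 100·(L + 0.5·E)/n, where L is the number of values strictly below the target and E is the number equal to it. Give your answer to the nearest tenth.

Sorted: 14, 25, 25, 46, 48, 64, 75, 88, 133, 199, 252, 271, 283, 294, 318, 335, 347, 350, 359, 360, 421, 522, 528.
Count below 283: L = 12; count equal: E = 1; n = 23.
Percentile rank = 100·(12 + 0.5·1)/23 = 100·12.5/23 = 54.35.

54.3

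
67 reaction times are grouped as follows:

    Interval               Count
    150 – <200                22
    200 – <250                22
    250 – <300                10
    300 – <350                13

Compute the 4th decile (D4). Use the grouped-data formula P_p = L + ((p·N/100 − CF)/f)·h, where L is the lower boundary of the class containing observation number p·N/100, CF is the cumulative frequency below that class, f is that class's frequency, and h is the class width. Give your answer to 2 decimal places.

210.91

N = 67; target position k = 40/100 · 67 = 26.8.
Cumulative frequencies: 22, 44, 54, 67.
Observation 26.8 falls in the class 200 – <250.
L = 200, CF = 22, f = 22, h = 50.
P40 = 200 + ((26.8 − 22)/22)·50 = 200 + 10.9091 = 210.909.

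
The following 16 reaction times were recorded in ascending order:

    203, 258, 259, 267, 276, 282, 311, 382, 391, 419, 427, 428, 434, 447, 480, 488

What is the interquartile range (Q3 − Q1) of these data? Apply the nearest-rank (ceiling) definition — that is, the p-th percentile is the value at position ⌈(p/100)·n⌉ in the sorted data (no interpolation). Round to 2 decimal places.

161.00

n = 16.
P25: rank ⌈25/100·16⌉ = 4 → 267.
P75: rank ⌈75/100·16⌉ = 12 → 428.
Difference: 428 − 267 = 161.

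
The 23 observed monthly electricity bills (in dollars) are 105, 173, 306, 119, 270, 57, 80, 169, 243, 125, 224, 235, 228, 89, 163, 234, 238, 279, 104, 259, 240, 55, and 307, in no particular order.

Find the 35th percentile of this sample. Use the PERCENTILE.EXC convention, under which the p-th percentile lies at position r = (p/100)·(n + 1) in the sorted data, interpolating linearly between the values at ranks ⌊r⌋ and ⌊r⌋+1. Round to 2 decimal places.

140.20

Sorted: 55, 57, 80, 89, 104, 105, 119, 125, 163, 169, 173, 224, 228, 234, 235, 238, 240, 243, 259, 270, 279, 306, 307.
n = 23.
r = (35/100)·(23 + 1) = 8.4.
Rank 8 is 125 and rank 9 is 163.
Interpolate: 125 + 0.4·(163 − 125) = 125 + 0.4·38 = 140.2.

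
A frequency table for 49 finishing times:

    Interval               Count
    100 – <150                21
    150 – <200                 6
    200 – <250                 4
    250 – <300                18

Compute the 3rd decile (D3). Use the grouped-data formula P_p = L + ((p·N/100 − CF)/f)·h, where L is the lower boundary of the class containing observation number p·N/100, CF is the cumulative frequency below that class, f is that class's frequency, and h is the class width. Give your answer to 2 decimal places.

135.00

N = 49; target position k = 30/100 · 49 = 14.7.
Cumulative frequencies: 21, 27, 31, 49.
Observation 14.7 falls in the class 100 – <150.
L = 100, CF = 0, f = 21, h = 50.
P30 = 100 + ((14.7 − 0)/21)·50 = 100 + 35 = 135.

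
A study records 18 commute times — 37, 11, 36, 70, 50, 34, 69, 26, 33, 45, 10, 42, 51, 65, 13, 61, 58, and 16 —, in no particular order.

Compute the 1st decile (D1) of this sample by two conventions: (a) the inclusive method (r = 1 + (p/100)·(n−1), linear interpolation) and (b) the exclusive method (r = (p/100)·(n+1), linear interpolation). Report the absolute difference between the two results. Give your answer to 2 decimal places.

Sorted: 10, 11, 13, 16, 26, 33, 34, 36, 37, 42, 45, 50, 51, 58, 61, 65, 69, 70.
n = 18.
(a) r = 2.7; between ranks 2 (11) and 3 (13): 12.4.
(b) r = 1.9; between ranks 1 (10) and 2 (11): 10.9.
|12.4 − 10.9| = 1.5.

1.50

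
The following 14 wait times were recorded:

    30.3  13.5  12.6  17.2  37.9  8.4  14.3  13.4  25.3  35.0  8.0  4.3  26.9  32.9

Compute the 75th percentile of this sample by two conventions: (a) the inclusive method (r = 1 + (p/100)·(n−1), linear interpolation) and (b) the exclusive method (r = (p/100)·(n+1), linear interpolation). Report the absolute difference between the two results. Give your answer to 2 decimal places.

1.50

Sorted: 4.3, 8.0, 8.4, 12.6, 13.4, 13.5, 14.3, 17.2, 25.3, 26.9, 30.3, 32.9, 35.0, 37.9.
n = 14.
(a) r = 10.75; between ranks 10 (26.9) and 11 (30.3): 29.45.
(b) r = 11.25; between ranks 11 (30.3) and 12 (32.9): 30.95.
|29.45 − 30.95| = 1.5.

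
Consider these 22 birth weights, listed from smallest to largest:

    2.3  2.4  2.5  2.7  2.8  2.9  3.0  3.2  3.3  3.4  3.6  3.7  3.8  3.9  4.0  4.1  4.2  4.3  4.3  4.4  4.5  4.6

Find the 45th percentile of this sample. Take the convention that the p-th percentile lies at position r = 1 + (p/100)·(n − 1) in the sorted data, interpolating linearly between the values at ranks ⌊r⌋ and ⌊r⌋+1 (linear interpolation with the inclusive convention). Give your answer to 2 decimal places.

n = 22.
r = 1 + (45/100)·(22 − 1) = 1 + 9.45 = 10.45.
Rank 10 is 3.4 and rank 11 is 3.6.
Interpolate: 3.4 + 0.45·(3.6 − 3.4) = 3.4 + 0.45·0.2 = 3.49.

3.49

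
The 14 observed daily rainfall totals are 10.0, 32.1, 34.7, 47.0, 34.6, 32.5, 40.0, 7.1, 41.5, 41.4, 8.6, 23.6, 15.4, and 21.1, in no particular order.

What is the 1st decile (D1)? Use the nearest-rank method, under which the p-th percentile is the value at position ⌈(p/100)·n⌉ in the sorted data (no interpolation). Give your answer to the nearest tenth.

8.6

Sorted: 7.1, 8.6, 10.0, 15.4, 21.1, 23.6, 32.1, 32.5, 34.6, 34.7, 40.0, 41.4, 41.5, 47.0.
n = 14.
Position = ⌈10/100 · 14⌉ = ⌈1.4⌉ = 2.
The value at rank 2 is 8.6.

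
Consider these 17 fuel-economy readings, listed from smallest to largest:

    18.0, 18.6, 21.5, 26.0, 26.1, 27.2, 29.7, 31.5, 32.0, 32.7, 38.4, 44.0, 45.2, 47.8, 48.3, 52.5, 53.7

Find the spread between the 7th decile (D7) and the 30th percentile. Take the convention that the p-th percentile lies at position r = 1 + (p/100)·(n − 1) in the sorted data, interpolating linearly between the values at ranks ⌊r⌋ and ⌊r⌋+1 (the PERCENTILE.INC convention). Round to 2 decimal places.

17.26

n = 17.
P30: r = 5.8; ranks 5–6 are 26.1, 27.2; interpolating gives 26.98.
P70: r = 12.2; ranks 12–13 are 44.0, 45.2; interpolating gives 44.24.
Difference: 44.24 − 26.98 = 17.26.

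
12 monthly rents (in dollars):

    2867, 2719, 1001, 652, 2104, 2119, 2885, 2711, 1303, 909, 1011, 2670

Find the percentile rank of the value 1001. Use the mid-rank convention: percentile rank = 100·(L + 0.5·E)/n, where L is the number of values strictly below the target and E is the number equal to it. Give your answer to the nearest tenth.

20.8

Sorted: 652, 909, 1001, 1011, 1303, 2104, 2119, 2670, 2711, 2719, 2867, 2885.
Count below 1001: L = 2; count equal: E = 1; n = 12.
Percentile rank = 100·(2 + 0.5·1)/12 = 100·2.5/12 = 20.83.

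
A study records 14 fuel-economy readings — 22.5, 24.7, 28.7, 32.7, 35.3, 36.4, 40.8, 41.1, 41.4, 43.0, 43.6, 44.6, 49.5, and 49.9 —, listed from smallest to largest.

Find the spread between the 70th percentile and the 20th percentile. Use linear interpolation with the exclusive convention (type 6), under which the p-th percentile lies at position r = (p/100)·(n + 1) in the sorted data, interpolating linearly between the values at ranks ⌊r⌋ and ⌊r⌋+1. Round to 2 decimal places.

n = 14.
P20: r = 3 (integer) → 28.7.
P70: r = 10.5; ranks 10–11 are 43.0, 43.6; interpolating gives 43.3.
Difference: 43.3 − 28.7 = 14.6.

14.60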